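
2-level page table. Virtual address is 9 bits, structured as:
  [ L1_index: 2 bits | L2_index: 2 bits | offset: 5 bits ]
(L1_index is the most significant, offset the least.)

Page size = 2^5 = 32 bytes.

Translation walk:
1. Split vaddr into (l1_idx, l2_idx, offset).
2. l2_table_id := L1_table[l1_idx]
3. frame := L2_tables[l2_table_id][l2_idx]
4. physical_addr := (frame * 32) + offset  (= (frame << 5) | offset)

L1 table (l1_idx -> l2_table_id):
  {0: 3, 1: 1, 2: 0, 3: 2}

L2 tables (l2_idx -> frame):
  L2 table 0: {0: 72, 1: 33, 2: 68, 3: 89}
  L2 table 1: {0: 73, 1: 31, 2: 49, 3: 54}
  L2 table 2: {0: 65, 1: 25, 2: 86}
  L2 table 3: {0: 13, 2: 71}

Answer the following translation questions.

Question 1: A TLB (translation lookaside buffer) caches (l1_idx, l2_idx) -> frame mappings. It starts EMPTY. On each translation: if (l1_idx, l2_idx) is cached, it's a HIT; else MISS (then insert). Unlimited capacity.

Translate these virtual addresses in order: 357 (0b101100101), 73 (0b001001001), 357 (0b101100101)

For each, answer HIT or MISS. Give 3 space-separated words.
Answer: MISS MISS HIT

Derivation:
vaddr=357: (2,3) not in TLB -> MISS, insert
vaddr=73: (0,2) not in TLB -> MISS, insert
vaddr=357: (2,3) in TLB -> HIT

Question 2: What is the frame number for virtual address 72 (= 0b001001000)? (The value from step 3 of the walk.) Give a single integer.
Answer: 71

Derivation:
vaddr = 72: l1_idx=0, l2_idx=2
L1[0] = 3; L2[3][2] = 71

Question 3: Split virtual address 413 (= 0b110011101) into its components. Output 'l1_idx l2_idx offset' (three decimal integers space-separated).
vaddr = 413 = 0b110011101
  top 2 bits -> l1_idx = 3
  next 2 bits -> l2_idx = 0
  bottom 5 bits -> offset = 29

Answer: 3 0 29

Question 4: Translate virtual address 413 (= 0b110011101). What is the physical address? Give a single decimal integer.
vaddr = 413 = 0b110011101
Split: l1_idx=3, l2_idx=0, offset=29
L1[3] = 2
L2[2][0] = 65
paddr = 65 * 32 + 29 = 2109

Answer: 2109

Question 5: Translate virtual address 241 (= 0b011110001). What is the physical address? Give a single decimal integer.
Answer: 1745

Derivation:
vaddr = 241 = 0b011110001
Split: l1_idx=1, l2_idx=3, offset=17
L1[1] = 1
L2[1][3] = 54
paddr = 54 * 32 + 17 = 1745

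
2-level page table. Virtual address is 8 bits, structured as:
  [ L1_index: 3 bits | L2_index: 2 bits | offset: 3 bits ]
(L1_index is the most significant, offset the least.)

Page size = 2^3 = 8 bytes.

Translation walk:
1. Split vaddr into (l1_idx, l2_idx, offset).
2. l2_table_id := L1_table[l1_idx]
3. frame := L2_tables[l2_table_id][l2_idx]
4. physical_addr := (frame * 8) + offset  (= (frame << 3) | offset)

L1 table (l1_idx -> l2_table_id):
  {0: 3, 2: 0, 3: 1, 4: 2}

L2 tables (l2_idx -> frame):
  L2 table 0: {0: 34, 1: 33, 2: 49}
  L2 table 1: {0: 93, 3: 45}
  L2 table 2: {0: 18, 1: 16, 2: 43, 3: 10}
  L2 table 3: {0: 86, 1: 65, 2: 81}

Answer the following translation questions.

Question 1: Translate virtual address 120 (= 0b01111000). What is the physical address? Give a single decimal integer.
Answer: 360

Derivation:
vaddr = 120 = 0b01111000
Split: l1_idx=3, l2_idx=3, offset=0
L1[3] = 1
L2[1][3] = 45
paddr = 45 * 8 + 0 = 360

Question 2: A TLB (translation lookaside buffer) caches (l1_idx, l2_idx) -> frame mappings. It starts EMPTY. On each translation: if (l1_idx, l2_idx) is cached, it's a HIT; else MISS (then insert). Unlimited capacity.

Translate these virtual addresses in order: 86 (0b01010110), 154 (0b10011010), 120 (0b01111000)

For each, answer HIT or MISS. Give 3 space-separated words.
vaddr=86: (2,2) not in TLB -> MISS, insert
vaddr=154: (4,3) not in TLB -> MISS, insert
vaddr=120: (3,3) not in TLB -> MISS, insert

Answer: MISS MISS MISS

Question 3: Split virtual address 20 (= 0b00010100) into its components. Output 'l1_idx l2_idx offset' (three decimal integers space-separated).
Answer: 0 2 4

Derivation:
vaddr = 20 = 0b00010100
  top 3 bits -> l1_idx = 0
  next 2 bits -> l2_idx = 2
  bottom 3 bits -> offset = 4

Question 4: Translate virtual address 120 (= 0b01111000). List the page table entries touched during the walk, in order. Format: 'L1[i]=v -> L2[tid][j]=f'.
vaddr = 120 = 0b01111000
Split: l1_idx=3, l2_idx=3, offset=0

Answer: L1[3]=1 -> L2[1][3]=45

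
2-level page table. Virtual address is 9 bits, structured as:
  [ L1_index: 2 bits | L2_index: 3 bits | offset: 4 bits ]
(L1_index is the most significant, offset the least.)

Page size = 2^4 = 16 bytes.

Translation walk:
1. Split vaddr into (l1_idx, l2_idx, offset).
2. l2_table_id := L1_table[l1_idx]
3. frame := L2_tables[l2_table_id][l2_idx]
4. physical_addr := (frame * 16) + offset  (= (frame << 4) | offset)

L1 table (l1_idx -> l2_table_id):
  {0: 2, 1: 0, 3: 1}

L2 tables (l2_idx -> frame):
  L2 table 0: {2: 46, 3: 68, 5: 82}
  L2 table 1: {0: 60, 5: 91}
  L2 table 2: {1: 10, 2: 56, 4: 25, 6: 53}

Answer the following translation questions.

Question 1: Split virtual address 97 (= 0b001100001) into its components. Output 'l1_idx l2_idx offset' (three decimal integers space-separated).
vaddr = 97 = 0b001100001
  top 2 bits -> l1_idx = 0
  next 3 bits -> l2_idx = 6
  bottom 4 bits -> offset = 1

Answer: 0 6 1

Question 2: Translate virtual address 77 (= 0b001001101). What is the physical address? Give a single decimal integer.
vaddr = 77 = 0b001001101
Split: l1_idx=0, l2_idx=4, offset=13
L1[0] = 2
L2[2][4] = 25
paddr = 25 * 16 + 13 = 413

Answer: 413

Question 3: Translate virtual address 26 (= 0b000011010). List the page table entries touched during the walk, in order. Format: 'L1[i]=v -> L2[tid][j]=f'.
vaddr = 26 = 0b000011010
Split: l1_idx=0, l2_idx=1, offset=10

Answer: L1[0]=2 -> L2[2][1]=10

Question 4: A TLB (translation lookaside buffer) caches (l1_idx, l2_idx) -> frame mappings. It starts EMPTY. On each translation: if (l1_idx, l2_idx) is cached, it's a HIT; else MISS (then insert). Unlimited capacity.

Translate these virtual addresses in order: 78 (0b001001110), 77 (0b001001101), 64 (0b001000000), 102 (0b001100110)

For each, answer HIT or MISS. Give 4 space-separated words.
Answer: MISS HIT HIT MISS

Derivation:
vaddr=78: (0,4) not in TLB -> MISS, insert
vaddr=77: (0,4) in TLB -> HIT
vaddr=64: (0,4) in TLB -> HIT
vaddr=102: (0,6) not in TLB -> MISS, insert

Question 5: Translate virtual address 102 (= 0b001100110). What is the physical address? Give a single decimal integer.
vaddr = 102 = 0b001100110
Split: l1_idx=0, l2_idx=6, offset=6
L1[0] = 2
L2[2][6] = 53
paddr = 53 * 16 + 6 = 854

Answer: 854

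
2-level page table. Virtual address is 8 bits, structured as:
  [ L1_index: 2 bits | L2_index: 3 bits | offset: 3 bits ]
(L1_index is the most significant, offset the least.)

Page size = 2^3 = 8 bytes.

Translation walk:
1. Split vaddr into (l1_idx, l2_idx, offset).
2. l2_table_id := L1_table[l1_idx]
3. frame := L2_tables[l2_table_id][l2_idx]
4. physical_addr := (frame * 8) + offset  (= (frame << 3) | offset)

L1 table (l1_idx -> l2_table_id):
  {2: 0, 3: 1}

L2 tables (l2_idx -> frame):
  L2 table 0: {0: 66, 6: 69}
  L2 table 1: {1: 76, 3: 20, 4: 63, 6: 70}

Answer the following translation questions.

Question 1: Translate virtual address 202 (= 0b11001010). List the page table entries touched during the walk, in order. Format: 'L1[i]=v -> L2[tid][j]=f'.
vaddr = 202 = 0b11001010
Split: l1_idx=3, l2_idx=1, offset=2

Answer: L1[3]=1 -> L2[1][1]=76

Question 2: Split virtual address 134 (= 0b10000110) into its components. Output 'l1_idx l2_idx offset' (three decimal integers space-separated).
Answer: 2 0 6

Derivation:
vaddr = 134 = 0b10000110
  top 2 bits -> l1_idx = 2
  next 3 bits -> l2_idx = 0
  bottom 3 bits -> offset = 6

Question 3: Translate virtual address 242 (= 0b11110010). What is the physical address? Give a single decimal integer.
Answer: 562

Derivation:
vaddr = 242 = 0b11110010
Split: l1_idx=3, l2_idx=6, offset=2
L1[3] = 1
L2[1][6] = 70
paddr = 70 * 8 + 2 = 562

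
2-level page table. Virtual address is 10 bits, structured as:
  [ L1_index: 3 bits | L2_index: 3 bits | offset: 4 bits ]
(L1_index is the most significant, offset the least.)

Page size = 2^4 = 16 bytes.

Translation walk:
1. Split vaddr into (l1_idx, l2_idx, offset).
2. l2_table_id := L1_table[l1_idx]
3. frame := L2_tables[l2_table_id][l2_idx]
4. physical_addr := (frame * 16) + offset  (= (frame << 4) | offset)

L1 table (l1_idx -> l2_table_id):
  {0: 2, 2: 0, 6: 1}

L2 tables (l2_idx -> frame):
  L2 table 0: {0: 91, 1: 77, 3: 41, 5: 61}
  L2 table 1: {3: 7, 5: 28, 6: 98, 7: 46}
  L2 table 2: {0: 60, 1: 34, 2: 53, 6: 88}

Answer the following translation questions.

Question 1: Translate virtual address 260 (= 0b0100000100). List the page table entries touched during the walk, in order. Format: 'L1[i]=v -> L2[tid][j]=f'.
vaddr = 260 = 0b0100000100
Split: l1_idx=2, l2_idx=0, offset=4

Answer: L1[2]=0 -> L2[0][0]=91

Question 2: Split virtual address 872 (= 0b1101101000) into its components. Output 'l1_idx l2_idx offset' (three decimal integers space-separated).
Answer: 6 6 8

Derivation:
vaddr = 872 = 0b1101101000
  top 3 bits -> l1_idx = 6
  next 3 bits -> l2_idx = 6
  bottom 4 bits -> offset = 8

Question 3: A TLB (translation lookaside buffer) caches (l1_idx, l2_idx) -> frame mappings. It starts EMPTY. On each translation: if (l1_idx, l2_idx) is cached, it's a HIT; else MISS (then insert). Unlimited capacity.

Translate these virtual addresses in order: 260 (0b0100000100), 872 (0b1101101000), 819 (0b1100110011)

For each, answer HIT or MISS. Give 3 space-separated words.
vaddr=260: (2,0) not in TLB -> MISS, insert
vaddr=872: (6,6) not in TLB -> MISS, insert
vaddr=819: (6,3) not in TLB -> MISS, insert

Answer: MISS MISS MISS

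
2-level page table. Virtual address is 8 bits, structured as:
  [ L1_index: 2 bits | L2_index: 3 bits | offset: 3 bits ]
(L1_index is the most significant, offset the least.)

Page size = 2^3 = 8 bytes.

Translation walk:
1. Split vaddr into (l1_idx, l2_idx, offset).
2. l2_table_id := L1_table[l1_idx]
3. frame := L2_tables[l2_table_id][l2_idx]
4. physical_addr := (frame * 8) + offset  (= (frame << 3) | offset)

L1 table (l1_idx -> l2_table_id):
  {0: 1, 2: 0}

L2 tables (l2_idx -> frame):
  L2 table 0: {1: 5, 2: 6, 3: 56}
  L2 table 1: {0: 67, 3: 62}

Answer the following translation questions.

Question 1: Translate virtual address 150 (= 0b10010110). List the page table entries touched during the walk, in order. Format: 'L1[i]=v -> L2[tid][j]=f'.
vaddr = 150 = 0b10010110
Split: l1_idx=2, l2_idx=2, offset=6

Answer: L1[2]=0 -> L2[0][2]=6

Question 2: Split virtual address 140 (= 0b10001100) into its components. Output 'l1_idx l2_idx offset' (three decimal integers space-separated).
Answer: 2 1 4

Derivation:
vaddr = 140 = 0b10001100
  top 2 bits -> l1_idx = 2
  next 3 bits -> l2_idx = 1
  bottom 3 bits -> offset = 4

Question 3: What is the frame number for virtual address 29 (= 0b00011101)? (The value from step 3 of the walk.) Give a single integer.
Answer: 62

Derivation:
vaddr = 29: l1_idx=0, l2_idx=3
L1[0] = 1; L2[1][3] = 62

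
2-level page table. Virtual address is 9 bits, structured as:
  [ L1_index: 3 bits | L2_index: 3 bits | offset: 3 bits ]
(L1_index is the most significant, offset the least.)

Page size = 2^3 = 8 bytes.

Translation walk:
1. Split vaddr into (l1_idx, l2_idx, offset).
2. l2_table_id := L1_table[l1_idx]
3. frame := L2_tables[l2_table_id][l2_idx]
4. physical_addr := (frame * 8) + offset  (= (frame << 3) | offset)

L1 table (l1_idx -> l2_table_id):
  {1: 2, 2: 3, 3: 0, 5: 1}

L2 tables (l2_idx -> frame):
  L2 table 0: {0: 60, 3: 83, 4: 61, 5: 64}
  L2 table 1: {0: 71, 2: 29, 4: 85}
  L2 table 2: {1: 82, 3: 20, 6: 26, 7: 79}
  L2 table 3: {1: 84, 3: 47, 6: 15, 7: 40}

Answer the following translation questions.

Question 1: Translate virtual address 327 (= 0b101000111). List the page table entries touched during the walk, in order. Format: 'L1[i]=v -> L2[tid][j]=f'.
vaddr = 327 = 0b101000111
Split: l1_idx=5, l2_idx=0, offset=7

Answer: L1[5]=1 -> L2[1][0]=71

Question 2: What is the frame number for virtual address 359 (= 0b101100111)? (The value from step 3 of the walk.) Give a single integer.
vaddr = 359: l1_idx=5, l2_idx=4
L1[5] = 1; L2[1][4] = 85

Answer: 85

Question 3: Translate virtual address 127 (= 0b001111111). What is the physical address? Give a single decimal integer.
vaddr = 127 = 0b001111111
Split: l1_idx=1, l2_idx=7, offset=7
L1[1] = 2
L2[2][7] = 79
paddr = 79 * 8 + 7 = 639

Answer: 639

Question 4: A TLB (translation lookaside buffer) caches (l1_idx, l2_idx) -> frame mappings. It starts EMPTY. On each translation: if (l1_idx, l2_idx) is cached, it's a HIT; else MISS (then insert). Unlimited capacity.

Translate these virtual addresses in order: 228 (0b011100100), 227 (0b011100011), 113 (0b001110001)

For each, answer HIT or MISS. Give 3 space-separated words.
vaddr=228: (3,4) not in TLB -> MISS, insert
vaddr=227: (3,4) in TLB -> HIT
vaddr=113: (1,6) not in TLB -> MISS, insert

Answer: MISS HIT MISS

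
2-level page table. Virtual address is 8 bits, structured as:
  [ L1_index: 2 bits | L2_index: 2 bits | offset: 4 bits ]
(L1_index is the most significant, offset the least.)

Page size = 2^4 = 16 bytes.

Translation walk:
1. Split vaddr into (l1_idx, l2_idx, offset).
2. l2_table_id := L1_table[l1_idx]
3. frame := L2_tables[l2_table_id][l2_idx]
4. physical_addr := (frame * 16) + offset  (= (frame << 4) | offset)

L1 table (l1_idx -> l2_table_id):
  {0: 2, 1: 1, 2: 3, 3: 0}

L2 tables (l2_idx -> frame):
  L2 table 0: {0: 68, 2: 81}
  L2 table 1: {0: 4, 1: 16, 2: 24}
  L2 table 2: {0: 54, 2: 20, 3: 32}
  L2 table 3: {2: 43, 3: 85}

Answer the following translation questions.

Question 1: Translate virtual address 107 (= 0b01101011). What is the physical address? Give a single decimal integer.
vaddr = 107 = 0b01101011
Split: l1_idx=1, l2_idx=2, offset=11
L1[1] = 1
L2[1][2] = 24
paddr = 24 * 16 + 11 = 395

Answer: 395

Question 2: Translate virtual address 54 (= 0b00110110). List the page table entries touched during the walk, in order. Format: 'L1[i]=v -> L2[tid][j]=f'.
vaddr = 54 = 0b00110110
Split: l1_idx=0, l2_idx=3, offset=6

Answer: L1[0]=2 -> L2[2][3]=32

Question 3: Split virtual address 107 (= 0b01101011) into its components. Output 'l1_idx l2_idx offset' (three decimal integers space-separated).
vaddr = 107 = 0b01101011
  top 2 bits -> l1_idx = 1
  next 2 bits -> l2_idx = 2
  bottom 4 bits -> offset = 11

Answer: 1 2 11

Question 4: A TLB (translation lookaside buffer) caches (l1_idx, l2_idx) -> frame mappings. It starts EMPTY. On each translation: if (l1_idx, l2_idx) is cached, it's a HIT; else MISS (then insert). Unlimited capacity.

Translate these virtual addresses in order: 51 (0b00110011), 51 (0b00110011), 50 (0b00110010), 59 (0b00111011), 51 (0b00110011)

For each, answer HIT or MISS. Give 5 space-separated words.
vaddr=51: (0,3) not in TLB -> MISS, insert
vaddr=51: (0,3) in TLB -> HIT
vaddr=50: (0,3) in TLB -> HIT
vaddr=59: (0,3) in TLB -> HIT
vaddr=51: (0,3) in TLB -> HIT

Answer: MISS HIT HIT HIT HIT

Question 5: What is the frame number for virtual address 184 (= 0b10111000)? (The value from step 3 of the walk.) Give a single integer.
Answer: 85

Derivation:
vaddr = 184: l1_idx=2, l2_idx=3
L1[2] = 3; L2[3][3] = 85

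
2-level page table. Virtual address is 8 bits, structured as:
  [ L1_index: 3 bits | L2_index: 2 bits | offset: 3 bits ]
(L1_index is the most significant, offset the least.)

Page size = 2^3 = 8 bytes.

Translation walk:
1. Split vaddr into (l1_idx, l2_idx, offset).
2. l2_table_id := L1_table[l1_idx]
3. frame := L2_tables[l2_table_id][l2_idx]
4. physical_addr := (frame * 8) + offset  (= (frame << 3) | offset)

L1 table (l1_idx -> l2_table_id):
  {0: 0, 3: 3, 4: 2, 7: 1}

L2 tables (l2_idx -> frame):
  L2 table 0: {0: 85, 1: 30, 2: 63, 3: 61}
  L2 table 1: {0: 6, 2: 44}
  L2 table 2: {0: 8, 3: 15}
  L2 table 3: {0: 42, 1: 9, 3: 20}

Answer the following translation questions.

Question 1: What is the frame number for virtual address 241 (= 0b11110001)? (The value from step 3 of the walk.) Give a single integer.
vaddr = 241: l1_idx=7, l2_idx=2
L1[7] = 1; L2[1][2] = 44

Answer: 44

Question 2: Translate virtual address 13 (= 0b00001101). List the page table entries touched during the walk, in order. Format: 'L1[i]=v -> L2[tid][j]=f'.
Answer: L1[0]=0 -> L2[0][1]=30

Derivation:
vaddr = 13 = 0b00001101
Split: l1_idx=0, l2_idx=1, offset=5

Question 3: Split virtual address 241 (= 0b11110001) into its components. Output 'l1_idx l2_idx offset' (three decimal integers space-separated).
vaddr = 241 = 0b11110001
  top 3 bits -> l1_idx = 7
  next 2 bits -> l2_idx = 2
  bottom 3 bits -> offset = 1

Answer: 7 2 1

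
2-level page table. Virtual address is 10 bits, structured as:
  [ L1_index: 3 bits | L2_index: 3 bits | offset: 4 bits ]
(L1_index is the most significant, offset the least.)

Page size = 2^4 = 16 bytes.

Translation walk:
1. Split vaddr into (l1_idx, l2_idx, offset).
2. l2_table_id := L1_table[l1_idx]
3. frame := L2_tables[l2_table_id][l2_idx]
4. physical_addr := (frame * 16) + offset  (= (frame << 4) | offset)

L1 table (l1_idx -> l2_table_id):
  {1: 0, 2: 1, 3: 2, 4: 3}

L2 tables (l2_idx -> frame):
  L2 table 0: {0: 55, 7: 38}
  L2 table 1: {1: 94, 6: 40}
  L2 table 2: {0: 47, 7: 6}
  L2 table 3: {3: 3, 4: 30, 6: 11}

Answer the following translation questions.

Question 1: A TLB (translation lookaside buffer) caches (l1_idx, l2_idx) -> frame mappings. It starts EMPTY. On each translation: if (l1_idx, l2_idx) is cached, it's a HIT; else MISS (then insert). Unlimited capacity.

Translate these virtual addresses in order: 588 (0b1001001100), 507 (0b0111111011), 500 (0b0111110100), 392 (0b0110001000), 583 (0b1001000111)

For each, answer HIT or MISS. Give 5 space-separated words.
vaddr=588: (4,4) not in TLB -> MISS, insert
vaddr=507: (3,7) not in TLB -> MISS, insert
vaddr=500: (3,7) in TLB -> HIT
vaddr=392: (3,0) not in TLB -> MISS, insert
vaddr=583: (4,4) in TLB -> HIT

Answer: MISS MISS HIT MISS HIT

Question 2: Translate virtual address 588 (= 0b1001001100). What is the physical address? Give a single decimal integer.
Answer: 492

Derivation:
vaddr = 588 = 0b1001001100
Split: l1_idx=4, l2_idx=4, offset=12
L1[4] = 3
L2[3][4] = 30
paddr = 30 * 16 + 12 = 492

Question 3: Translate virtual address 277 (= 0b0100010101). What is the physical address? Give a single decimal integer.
vaddr = 277 = 0b0100010101
Split: l1_idx=2, l2_idx=1, offset=5
L1[2] = 1
L2[1][1] = 94
paddr = 94 * 16 + 5 = 1509

Answer: 1509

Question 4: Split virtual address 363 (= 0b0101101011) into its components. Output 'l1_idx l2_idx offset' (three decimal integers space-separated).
Answer: 2 6 11

Derivation:
vaddr = 363 = 0b0101101011
  top 3 bits -> l1_idx = 2
  next 3 bits -> l2_idx = 6
  bottom 4 bits -> offset = 11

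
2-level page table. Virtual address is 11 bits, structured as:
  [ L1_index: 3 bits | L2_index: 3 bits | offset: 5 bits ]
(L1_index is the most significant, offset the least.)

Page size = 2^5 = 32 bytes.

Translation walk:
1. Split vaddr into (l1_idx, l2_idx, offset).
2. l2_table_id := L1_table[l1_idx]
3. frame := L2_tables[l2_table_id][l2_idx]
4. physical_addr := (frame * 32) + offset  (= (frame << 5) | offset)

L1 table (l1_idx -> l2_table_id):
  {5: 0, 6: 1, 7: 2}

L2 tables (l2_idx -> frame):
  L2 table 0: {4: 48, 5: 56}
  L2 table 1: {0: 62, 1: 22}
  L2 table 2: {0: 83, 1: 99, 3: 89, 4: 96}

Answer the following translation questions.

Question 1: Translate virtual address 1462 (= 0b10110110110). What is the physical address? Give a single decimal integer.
Answer: 1814

Derivation:
vaddr = 1462 = 0b10110110110
Split: l1_idx=5, l2_idx=5, offset=22
L1[5] = 0
L2[0][5] = 56
paddr = 56 * 32 + 22 = 1814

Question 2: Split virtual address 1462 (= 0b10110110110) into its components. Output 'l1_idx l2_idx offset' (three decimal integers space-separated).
vaddr = 1462 = 0b10110110110
  top 3 bits -> l1_idx = 5
  next 3 bits -> l2_idx = 5
  bottom 5 bits -> offset = 22

Answer: 5 5 22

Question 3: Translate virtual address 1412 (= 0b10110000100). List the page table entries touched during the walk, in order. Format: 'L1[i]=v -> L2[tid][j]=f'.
Answer: L1[5]=0 -> L2[0][4]=48

Derivation:
vaddr = 1412 = 0b10110000100
Split: l1_idx=5, l2_idx=4, offset=4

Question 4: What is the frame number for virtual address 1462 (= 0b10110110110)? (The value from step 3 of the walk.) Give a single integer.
vaddr = 1462: l1_idx=5, l2_idx=5
L1[5] = 0; L2[0][5] = 56

Answer: 56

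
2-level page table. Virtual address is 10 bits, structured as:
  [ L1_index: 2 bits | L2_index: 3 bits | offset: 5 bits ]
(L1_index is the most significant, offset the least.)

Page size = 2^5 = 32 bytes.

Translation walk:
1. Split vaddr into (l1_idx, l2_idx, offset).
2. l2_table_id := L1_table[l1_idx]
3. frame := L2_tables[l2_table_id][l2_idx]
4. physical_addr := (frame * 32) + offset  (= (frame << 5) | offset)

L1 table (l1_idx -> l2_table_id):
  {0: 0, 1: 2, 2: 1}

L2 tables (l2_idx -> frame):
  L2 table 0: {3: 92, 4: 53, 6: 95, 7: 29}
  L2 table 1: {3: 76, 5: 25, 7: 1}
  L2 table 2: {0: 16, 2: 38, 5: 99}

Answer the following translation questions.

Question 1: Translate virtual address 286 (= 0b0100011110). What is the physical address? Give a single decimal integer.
Answer: 542

Derivation:
vaddr = 286 = 0b0100011110
Split: l1_idx=1, l2_idx=0, offset=30
L1[1] = 2
L2[2][0] = 16
paddr = 16 * 32 + 30 = 542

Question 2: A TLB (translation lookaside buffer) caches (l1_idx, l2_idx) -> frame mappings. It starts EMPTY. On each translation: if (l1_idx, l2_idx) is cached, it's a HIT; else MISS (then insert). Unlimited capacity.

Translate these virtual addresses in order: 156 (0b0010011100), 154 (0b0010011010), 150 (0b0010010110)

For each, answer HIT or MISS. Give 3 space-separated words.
Answer: MISS HIT HIT

Derivation:
vaddr=156: (0,4) not in TLB -> MISS, insert
vaddr=154: (0,4) in TLB -> HIT
vaddr=150: (0,4) in TLB -> HIT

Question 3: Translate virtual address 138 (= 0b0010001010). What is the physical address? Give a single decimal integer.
Answer: 1706

Derivation:
vaddr = 138 = 0b0010001010
Split: l1_idx=0, l2_idx=4, offset=10
L1[0] = 0
L2[0][4] = 53
paddr = 53 * 32 + 10 = 1706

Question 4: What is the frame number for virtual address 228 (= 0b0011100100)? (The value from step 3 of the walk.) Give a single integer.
vaddr = 228: l1_idx=0, l2_idx=7
L1[0] = 0; L2[0][7] = 29

Answer: 29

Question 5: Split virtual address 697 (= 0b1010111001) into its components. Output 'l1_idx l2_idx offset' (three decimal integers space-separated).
Answer: 2 5 25

Derivation:
vaddr = 697 = 0b1010111001
  top 2 bits -> l1_idx = 2
  next 3 bits -> l2_idx = 5
  bottom 5 bits -> offset = 25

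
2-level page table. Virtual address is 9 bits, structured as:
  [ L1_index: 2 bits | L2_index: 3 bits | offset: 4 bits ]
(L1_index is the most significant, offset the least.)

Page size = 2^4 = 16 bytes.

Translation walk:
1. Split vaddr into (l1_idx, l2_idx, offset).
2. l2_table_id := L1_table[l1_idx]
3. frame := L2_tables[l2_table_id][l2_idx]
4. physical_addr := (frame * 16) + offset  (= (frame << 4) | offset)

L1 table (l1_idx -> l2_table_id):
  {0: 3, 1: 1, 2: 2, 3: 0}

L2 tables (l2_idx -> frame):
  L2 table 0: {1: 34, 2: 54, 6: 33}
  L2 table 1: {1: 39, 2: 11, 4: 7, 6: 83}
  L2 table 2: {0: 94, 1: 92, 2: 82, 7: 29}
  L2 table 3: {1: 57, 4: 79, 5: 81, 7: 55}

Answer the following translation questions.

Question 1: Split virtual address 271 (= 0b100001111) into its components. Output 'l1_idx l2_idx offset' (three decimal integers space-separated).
Answer: 2 0 15

Derivation:
vaddr = 271 = 0b100001111
  top 2 bits -> l1_idx = 2
  next 3 bits -> l2_idx = 0
  bottom 4 bits -> offset = 15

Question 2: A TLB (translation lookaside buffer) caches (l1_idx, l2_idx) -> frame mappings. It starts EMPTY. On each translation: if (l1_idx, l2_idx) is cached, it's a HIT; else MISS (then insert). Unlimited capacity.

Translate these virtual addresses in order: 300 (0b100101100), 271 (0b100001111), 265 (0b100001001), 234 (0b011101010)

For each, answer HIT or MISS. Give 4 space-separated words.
Answer: MISS MISS HIT MISS

Derivation:
vaddr=300: (2,2) not in TLB -> MISS, insert
vaddr=271: (2,0) not in TLB -> MISS, insert
vaddr=265: (2,0) in TLB -> HIT
vaddr=234: (1,6) not in TLB -> MISS, insert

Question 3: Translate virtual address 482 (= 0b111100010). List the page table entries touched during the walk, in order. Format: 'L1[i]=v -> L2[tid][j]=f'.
vaddr = 482 = 0b111100010
Split: l1_idx=3, l2_idx=6, offset=2

Answer: L1[3]=0 -> L2[0][6]=33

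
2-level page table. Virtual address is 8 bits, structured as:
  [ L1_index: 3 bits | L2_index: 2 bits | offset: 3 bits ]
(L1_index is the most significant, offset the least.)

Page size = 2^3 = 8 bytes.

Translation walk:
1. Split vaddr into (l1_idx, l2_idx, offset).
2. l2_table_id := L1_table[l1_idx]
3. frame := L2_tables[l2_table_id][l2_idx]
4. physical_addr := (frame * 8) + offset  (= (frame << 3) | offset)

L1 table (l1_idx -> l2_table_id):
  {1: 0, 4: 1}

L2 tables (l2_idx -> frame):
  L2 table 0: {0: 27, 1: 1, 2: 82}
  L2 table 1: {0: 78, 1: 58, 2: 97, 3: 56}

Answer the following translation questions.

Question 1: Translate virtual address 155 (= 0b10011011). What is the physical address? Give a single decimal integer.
vaddr = 155 = 0b10011011
Split: l1_idx=4, l2_idx=3, offset=3
L1[4] = 1
L2[1][3] = 56
paddr = 56 * 8 + 3 = 451

Answer: 451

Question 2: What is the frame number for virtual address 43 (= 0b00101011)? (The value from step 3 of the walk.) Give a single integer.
vaddr = 43: l1_idx=1, l2_idx=1
L1[1] = 0; L2[0][1] = 1

Answer: 1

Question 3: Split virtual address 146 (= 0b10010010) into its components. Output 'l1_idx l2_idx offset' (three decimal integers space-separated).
Answer: 4 2 2

Derivation:
vaddr = 146 = 0b10010010
  top 3 bits -> l1_idx = 4
  next 2 bits -> l2_idx = 2
  bottom 3 bits -> offset = 2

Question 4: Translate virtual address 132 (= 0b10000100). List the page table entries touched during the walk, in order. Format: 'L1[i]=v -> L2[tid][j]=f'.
vaddr = 132 = 0b10000100
Split: l1_idx=4, l2_idx=0, offset=4

Answer: L1[4]=1 -> L2[1][0]=78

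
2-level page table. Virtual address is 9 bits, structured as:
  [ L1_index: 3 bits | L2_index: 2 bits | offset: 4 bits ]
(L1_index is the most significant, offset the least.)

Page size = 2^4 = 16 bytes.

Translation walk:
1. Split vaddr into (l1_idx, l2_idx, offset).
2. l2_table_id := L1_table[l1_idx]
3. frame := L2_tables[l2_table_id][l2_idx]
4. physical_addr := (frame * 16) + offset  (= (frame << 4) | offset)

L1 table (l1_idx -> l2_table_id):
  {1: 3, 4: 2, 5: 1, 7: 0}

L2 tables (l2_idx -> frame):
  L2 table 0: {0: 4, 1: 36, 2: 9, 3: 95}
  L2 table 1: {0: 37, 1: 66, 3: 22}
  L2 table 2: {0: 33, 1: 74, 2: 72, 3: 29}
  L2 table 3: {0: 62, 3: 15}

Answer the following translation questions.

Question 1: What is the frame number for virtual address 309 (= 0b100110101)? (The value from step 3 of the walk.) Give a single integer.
vaddr = 309: l1_idx=4, l2_idx=3
L1[4] = 2; L2[2][3] = 29

Answer: 29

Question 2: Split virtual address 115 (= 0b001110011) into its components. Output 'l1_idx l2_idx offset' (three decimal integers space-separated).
Answer: 1 3 3

Derivation:
vaddr = 115 = 0b001110011
  top 3 bits -> l1_idx = 1
  next 2 bits -> l2_idx = 3
  bottom 4 bits -> offset = 3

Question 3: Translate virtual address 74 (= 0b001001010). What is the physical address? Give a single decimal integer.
vaddr = 74 = 0b001001010
Split: l1_idx=1, l2_idx=0, offset=10
L1[1] = 3
L2[3][0] = 62
paddr = 62 * 16 + 10 = 1002

Answer: 1002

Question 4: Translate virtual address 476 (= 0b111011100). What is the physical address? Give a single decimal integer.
Answer: 588

Derivation:
vaddr = 476 = 0b111011100
Split: l1_idx=7, l2_idx=1, offset=12
L1[7] = 0
L2[0][1] = 36
paddr = 36 * 16 + 12 = 588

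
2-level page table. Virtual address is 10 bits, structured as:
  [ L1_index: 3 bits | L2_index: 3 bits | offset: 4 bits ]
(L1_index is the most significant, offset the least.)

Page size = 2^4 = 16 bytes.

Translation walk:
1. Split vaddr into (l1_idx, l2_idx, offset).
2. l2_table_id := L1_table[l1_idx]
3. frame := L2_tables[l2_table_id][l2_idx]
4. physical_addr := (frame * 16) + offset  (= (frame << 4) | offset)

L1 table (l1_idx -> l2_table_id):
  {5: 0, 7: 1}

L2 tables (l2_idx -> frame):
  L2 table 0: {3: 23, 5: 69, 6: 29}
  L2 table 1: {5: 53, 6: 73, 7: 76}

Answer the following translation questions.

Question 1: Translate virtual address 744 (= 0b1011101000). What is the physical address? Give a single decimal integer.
vaddr = 744 = 0b1011101000
Split: l1_idx=5, l2_idx=6, offset=8
L1[5] = 0
L2[0][6] = 29
paddr = 29 * 16 + 8 = 472

Answer: 472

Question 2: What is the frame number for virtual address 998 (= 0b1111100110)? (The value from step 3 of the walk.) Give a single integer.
vaddr = 998: l1_idx=7, l2_idx=6
L1[7] = 1; L2[1][6] = 73

Answer: 73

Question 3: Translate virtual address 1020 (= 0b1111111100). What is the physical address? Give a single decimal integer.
Answer: 1228

Derivation:
vaddr = 1020 = 0b1111111100
Split: l1_idx=7, l2_idx=7, offset=12
L1[7] = 1
L2[1][7] = 76
paddr = 76 * 16 + 12 = 1228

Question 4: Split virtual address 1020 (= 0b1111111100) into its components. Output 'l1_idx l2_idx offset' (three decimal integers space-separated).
vaddr = 1020 = 0b1111111100
  top 3 bits -> l1_idx = 7
  next 3 bits -> l2_idx = 7
  bottom 4 bits -> offset = 12

Answer: 7 7 12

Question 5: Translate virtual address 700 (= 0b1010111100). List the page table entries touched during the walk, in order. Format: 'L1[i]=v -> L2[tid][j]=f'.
vaddr = 700 = 0b1010111100
Split: l1_idx=5, l2_idx=3, offset=12

Answer: L1[5]=0 -> L2[0][3]=23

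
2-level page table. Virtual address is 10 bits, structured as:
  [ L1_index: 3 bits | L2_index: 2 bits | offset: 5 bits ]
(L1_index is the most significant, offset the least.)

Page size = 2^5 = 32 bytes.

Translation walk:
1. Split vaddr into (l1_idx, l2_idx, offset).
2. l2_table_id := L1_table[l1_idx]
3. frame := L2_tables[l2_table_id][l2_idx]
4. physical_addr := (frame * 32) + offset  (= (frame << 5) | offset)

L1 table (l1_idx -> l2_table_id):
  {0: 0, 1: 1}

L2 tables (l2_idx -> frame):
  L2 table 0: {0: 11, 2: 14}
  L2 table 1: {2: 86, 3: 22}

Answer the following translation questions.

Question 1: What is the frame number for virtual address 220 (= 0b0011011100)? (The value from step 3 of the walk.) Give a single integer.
Answer: 86

Derivation:
vaddr = 220: l1_idx=1, l2_idx=2
L1[1] = 1; L2[1][2] = 86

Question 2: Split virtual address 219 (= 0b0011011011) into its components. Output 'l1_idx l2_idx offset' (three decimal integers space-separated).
Answer: 1 2 27

Derivation:
vaddr = 219 = 0b0011011011
  top 3 bits -> l1_idx = 1
  next 2 bits -> l2_idx = 2
  bottom 5 bits -> offset = 27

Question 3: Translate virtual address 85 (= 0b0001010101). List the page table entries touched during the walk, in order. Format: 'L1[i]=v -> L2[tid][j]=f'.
vaddr = 85 = 0b0001010101
Split: l1_idx=0, l2_idx=2, offset=21

Answer: L1[0]=0 -> L2[0][2]=14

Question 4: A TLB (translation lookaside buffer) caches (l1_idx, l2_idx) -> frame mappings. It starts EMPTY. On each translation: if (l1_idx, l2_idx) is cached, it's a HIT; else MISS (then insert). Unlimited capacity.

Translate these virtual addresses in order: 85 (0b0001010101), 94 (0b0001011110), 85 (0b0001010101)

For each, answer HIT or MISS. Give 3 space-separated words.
vaddr=85: (0,2) not in TLB -> MISS, insert
vaddr=94: (0,2) in TLB -> HIT
vaddr=85: (0,2) in TLB -> HIT

Answer: MISS HIT HIT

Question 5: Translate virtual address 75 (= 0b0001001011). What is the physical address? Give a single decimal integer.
vaddr = 75 = 0b0001001011
Split: l1_idx=0, l2_idx=2, offset=11
L1[0] = 0
L2[0][2] = 14
paddr = 14 * 32 + 11 = 459

Answer: 459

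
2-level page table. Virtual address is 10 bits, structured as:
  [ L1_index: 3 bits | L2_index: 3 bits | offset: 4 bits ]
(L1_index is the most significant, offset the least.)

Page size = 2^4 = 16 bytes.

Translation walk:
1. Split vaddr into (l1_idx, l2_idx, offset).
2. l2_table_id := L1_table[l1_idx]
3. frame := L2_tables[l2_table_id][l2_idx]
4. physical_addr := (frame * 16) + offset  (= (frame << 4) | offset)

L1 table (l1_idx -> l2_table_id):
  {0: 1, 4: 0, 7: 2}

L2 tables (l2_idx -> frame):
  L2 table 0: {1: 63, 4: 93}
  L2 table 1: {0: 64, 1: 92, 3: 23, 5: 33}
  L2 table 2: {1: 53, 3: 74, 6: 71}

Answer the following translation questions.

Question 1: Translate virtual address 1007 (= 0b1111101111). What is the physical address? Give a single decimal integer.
Answer: 1151

Derivation:
vaddr = 1007 = 0b1111101111
Split: l1_idx=7, l2_idx=6, offset=15
L1[7] = 2
L2[2][6] = 71
paddr = 71 * 16 + 15 = 1151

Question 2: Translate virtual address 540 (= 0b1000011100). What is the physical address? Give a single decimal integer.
vaddr = 540 = 0b1000011100
Split: l1_idx=4, l2_idx=1, offset=12
L1[4] = 0
L2[0][1] = 63
paddr = 63 * 16 + 12 = 1020

Answer: 1020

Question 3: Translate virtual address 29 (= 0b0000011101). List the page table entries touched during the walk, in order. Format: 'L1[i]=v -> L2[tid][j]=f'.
Answer: L1[0]=1 -> L2[1][1]=92

Derivation:
vaddr = 29 = 0b0000011101
Split: l1_idx=0, l2_idx=1, offset=13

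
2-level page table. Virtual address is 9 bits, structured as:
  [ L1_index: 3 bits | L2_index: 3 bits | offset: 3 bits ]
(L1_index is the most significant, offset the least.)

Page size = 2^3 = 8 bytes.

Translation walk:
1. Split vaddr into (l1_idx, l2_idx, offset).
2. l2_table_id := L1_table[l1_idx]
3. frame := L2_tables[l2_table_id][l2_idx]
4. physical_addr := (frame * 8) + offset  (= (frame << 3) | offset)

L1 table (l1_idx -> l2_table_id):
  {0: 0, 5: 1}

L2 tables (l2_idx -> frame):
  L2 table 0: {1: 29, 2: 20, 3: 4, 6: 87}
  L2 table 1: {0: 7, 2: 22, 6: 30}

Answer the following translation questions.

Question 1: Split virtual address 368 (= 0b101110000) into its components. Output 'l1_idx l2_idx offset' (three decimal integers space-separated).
vaddr = 368 = 0b101110000
  top 3 bits -> l1_idx = 5
  next 3 bits -> l2_idx = 6
  bottom 3 bits -> offset = 0

Answer: 5 6 0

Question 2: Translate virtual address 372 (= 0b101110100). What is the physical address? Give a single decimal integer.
Answer: 244

Derivation:
vaddr = 372 = 0b101110100
Split: l1_idx=5, l2_idx=6, offset=4
L1[5] = 1
L2[1][6] = 30
paddr = 30 * 8 + 4 = 244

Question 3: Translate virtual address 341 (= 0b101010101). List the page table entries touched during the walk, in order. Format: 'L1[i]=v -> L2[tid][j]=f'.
Answer: L1[5]=1 -> L2[1][2]=22

Derivation:
vaddr = 341 = 0b101010101
Split: l1_idx=5, l2_idx=2, offset=5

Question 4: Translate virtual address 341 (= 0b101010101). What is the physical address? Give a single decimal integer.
Answer: 181

Derivation:
vaddr = 341 = 0b101010101
Split: l1_idx=5, l2_idx=2, offset=5
L1[5] = 1
L2[1][2] = 22
paddr = 22 * 8 + 5 = 181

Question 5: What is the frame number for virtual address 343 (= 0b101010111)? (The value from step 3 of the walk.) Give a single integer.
Answer: 22

Derivation:
vaddr = 343: l1_idx=5, l2_idx=2
L1[5] = 1; L2[1][2] = 22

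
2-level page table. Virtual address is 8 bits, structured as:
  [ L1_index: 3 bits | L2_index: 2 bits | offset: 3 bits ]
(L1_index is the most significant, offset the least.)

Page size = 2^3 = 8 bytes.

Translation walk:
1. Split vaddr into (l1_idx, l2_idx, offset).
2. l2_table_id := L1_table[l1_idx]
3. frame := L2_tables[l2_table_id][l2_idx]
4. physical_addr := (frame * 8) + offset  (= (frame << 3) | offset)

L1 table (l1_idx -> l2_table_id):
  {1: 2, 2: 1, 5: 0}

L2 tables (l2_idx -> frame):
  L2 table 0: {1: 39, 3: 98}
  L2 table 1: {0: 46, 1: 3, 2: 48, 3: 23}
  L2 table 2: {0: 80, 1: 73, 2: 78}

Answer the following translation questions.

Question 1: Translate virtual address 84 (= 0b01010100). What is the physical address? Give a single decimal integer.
Answer: 388

Derivation:
vaddr = 84 = 0b01010100
Split: l1_idx=2, l2_idx=2, offset=4
L1[2] = 1
L2[1][2] = 48
paddr = 48 * 8 + 4 = 388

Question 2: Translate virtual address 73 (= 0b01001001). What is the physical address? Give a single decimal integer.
vaddr = 73 = 0b01001001
Split: l1_idx=2, l2_idx=1, offset=1
L1[2] = 1
L2[1][1] = 3
paddr = 3 * 8 + 1 = 25

Answer: 25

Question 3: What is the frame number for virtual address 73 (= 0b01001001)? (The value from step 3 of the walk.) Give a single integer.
vaddr = 73: l1_idx=2, l2_idx=1
L1[2] = 1; L2[1][1] = 3

Answer: 3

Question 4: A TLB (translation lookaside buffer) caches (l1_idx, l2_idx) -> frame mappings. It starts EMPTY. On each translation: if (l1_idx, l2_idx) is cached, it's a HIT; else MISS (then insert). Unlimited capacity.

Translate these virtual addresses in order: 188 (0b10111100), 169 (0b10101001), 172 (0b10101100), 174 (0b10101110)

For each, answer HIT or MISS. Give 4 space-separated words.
Answer: MISS MISS HIT HIT

Derivation:
vaddr=188: (5,3) not in TLB -> MISS, insert
vaddr=169: (5,1) not in TLB -> MISS, insert
vaddr=172: (5,1) in TLB -> HIT
vaddr=174: (5,1) in TLB -> HIT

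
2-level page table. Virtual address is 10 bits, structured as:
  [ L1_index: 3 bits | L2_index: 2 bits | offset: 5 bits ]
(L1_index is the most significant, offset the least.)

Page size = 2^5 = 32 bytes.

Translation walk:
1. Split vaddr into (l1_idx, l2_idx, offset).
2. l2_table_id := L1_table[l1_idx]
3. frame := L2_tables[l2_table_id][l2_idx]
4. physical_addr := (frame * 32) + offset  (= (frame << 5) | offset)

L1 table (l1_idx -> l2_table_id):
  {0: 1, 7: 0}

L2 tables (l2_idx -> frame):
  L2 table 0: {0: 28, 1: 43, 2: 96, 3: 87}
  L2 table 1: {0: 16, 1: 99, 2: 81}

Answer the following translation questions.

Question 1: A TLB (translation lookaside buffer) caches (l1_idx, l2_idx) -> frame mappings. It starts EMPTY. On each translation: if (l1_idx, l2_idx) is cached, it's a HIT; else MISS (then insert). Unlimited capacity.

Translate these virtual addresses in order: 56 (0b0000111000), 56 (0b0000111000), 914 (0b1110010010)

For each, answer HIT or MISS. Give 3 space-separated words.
Answer: MISS HIT MISS

Derivation:
vaddr=56: (0,1) not in TLB -> MISS, insert
vaddr=56: (0,1) in TLB -> HIT
vaddr=914: (7,0) not in TLB -> MISS, insert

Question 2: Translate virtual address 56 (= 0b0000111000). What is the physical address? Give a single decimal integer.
Answer: 3192

Derivation:
vaddr = 56 = 0b0000111000
Split: l1_idx=0, l2_idx=1, offset=24
L1[0] = 1
L2[1][1] = 99
paddr = 99 * 32 + 24 = 3192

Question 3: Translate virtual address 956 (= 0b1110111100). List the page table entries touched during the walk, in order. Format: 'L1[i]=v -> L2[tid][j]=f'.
Answer: L1[7]=0 -> L2[0][1]=43

Derivation:
vaddr = 956 = 0b1110111100
Split: l1_idx=7, l2_idx=1, offset=28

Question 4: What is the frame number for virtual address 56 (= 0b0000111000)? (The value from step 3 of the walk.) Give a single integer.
Answer: 99

Derivation:
vaddr = 56: l1_idx=0, l2_idx=1
L1[0] = 1; L2[1][1] = 99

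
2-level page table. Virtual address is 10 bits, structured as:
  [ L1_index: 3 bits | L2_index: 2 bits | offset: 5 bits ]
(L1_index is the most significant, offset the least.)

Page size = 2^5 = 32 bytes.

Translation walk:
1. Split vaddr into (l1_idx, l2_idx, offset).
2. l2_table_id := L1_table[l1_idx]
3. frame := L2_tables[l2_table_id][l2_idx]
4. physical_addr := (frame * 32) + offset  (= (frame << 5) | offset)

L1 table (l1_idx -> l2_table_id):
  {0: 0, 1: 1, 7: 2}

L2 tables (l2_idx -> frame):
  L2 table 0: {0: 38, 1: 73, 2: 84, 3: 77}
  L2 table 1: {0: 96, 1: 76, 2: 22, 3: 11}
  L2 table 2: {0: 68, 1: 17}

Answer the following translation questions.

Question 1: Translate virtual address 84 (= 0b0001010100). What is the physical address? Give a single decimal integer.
vaddr = 84 = 0b0001010100
Split: l1_idx=0, l2_idx=2, offset=20
L1[0] = 0
L2[0][2] = 84
paddr = 84 * 32 + 20 = 2708

Answer: 2708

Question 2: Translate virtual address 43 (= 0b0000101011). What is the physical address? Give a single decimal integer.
vaddr = 43 = 0b0000101011
Split: l1_idx=0, l2_idx=1, offset=11
L1[0] = 0
L2[0][1] = 73
paddr = 73 * 32 + 11 = 2347

Answer: 2347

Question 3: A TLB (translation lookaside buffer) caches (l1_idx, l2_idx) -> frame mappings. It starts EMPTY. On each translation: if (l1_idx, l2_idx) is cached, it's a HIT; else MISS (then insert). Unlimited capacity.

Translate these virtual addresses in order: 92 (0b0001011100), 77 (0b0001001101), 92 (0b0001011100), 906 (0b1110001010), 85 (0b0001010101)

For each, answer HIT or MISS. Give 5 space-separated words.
Answer: MISS HIT HIT MISS HIT

Derivation:
vaddr=92: (0,2) not in TLB -> MISS, insert
vaddr=77: (0,2) in TLB -> HIT
vaddr=92: (0,2) in TLB -> HIT
vaddr=906: (7,0) not in TLB -> MISS, insert
vaddr=85: (0,2) in TLB -> HIT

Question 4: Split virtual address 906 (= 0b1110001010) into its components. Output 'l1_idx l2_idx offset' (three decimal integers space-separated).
vaddr = 906 = 0b1110001010
  top 3 bits -> l1_idx = 7
  next 2 bits -> l2_idx = 0
  bottom 5 bits -> offset = 10

Answer: 7 0 10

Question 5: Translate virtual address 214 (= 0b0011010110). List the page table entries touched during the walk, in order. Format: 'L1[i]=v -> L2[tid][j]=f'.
Answer: L1[1]=1 -> L2[1][2]=22

Derivation:
vaddr = 214 = 0b0011010110
Split: l1_idx=1, l2_idx=2, offset=22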